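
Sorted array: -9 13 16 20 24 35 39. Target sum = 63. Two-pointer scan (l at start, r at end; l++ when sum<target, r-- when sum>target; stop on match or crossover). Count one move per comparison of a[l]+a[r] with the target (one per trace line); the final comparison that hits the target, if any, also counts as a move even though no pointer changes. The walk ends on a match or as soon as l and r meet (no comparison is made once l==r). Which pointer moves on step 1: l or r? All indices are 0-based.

l=0 r=6: -9+39=30 <63, l++

l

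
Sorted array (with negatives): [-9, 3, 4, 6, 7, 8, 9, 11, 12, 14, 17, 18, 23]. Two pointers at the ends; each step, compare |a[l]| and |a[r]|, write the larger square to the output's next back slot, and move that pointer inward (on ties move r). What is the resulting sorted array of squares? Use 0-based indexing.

[0,12] |-9|<=|23| out[12]=529 → r--
[0,11] |-9|<=|18| out[11]=324 → r--
[0,10] |-9|<=|17| out[10]=289 → r--
[0,9] |-9|<=|14| out[9]=196 → r--
[0,8] |-9|<=|12| out[8]=144 → r--
[0,7] |-9|<=|11| out[7]=121 → r--
[0,6] |-9|<=|9| out[6]=81 → r--
[0,5] |-9|>|8| out[5]=81 → l++
[1,5] |3|<=|8| out[4]=64 → r--
[1,4] |3|<=|7| out[3]=49 → r--
[1,3] |3|<=|6| out[2]=36 → r--
[1,2] |3|<=|4| out[1]=16 → r--
[1,1] |3|<=|3| out[0]=9 → r--

[9, 16, 36, 49, 64, 81, 81, 121, 144, 196, 289, 324, 529]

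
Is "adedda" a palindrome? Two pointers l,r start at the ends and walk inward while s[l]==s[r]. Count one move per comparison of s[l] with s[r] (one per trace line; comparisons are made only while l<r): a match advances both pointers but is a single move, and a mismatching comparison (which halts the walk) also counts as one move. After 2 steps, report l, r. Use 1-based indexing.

l=1 r=6: 'a'=='a', l++,r--
l=2 r=5: 'd'=='d', l++,r--

l=3, r=4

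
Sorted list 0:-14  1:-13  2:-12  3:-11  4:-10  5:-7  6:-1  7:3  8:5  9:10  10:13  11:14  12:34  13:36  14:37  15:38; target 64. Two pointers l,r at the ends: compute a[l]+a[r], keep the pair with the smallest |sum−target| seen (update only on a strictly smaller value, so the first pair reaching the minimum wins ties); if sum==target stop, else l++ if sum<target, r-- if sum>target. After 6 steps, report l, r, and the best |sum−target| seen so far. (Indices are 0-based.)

l=6, r=15, best |Δ|=33

l=0 r=15: -14+38=24 d=40 *, l++
l=1 r=15: -13+38=25 d=39 *, l++
l=2 r=15: -12+38=26 d=38 *, l++
l=3 r=15: -11+38=27 d=37 *, l++
l=4 r=15: -10+38=28 d=36 *, l++
l=5 r=15: -7+38=31 d=33 *, l++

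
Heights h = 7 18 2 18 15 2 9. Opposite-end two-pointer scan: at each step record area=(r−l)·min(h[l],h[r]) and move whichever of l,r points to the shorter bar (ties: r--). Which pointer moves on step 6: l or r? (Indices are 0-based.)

r

l=0 r=6: min(7,9)*6=42 best=42 *, l++
l=1 r=6: min(18,9)*5=45 best=45 *, r--
l=1 r=5: min(18,2)*4=8 best=45, r--
l=1 r=4: min(18,15)*3=45 best=45, r--
l=1 r=3: min(18,18)*2=36 best=45, r--
l=1 r=2: min(18,2)*1=2 best=45, r--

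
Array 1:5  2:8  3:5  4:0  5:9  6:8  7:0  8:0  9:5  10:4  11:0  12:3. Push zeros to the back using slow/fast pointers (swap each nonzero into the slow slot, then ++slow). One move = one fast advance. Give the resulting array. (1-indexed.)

[5, 8, 5, 9, 8, 5, 4, 3, 0, 0, 0, 0]

slow=1 fast=1: a[fast]=5≠0 swap→a[1]=5, slow++,fast++
slow=2 fast=2: a[fast]=8≠0 swap→a[2]=8, slow++,fast++
slow=3 fast=3: a[fast]=5≠0 swap→a[3]=5, slow++,fast++
slow=4 fast=4: a[fast]=0, fast++
slow=4 fast=5: a[fast]=9≠0 swap→a[4]=9, slow++,fast++
slow=5 fast=6: a[fast]=8≠0 swap→a[5]=8, slow++,fast++
slow=6 fast=7: a[fast]=0, fast++
slow=6 fast=8: a[fast]=0, fast++
slow=6 fast=9: a[fast]=5≠0 swap→a[6]=5, slow++,fast++
slow=7 fast=10: a[fast]=4≠0 swap→a[7]=4, slow++,fast++
slow=8 fast=11: a[fast]=0, fast++
slow=8 fast=12: a[fast]=3≠0 swap→a[8]=3, slow++,fast++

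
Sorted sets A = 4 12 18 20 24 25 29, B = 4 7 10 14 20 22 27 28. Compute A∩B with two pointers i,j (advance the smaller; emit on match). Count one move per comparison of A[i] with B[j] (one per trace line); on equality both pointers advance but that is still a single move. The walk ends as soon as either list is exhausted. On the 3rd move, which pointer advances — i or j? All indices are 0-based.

j

[i=0,j=0] 4==4 emit → i++,j++
[i=1,j=1] 12>7 → j++
[i=1,j=2] 12>10 → j++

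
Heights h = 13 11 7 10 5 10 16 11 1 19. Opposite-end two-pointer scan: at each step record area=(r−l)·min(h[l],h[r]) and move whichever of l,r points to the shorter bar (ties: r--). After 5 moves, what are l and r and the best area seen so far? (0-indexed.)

l=0 r=9: min(13,19)*9=117 best=117 *, l++
l=1 r=9: min(11,19)*8=88 best=117, l++
l=2 r=9: min(7,19)*7=49 best=117, l++
l=3 r=9: min(10,19)*6=60 best=117, l++
l=4 r=9: min(5,19)*5=25 best=117, l++

l=5, r=9, best area=117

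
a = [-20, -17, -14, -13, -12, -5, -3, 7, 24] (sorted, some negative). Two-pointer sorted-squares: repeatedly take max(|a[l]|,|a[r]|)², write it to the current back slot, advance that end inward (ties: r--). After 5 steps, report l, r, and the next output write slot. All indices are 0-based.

l=0 r=8: |-20|<=|24| out[8]=576, r--
l=0 r=7: |-20|>|7| out[7]=400, l++
l=1 r=7: |-17|>|7| out[6]=289, l++
l=2 r=7: |-14|>|7| out[5]=196, l++
l=3 r=7: |-13|>|7| out[4]=169, l++

l=4, r=7, next write slot=3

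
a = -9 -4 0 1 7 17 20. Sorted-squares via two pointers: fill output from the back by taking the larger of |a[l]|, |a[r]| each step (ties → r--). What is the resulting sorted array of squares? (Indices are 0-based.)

[0,6] |-9|<=|20| out[6]=400 → r--
[0,5] |-9|<=|17| out[5]=289 → r--
[0,4] |-9|>|7| out[4]=81 → l++
[1,4] |-4|<=|7| out[3]=49 → r--
[1,3] |-4|>|1| out[2]=16 → l++
[2,3] |0|<=|1| out[1]=1 → r--
[2,2] |0|<=|0| out[0]=0 → r--

[0, 1, 16, 49, 81, 289, 400]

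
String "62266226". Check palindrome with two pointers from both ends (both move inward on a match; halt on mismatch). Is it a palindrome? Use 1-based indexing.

[1,8] '6'=='6' → l++,r--
[2,7] '2'=='2' → l++,r--
[3,6] '2'=='2' → l++,r--
[4,5] '6'=='6' → l++,r--

palindrome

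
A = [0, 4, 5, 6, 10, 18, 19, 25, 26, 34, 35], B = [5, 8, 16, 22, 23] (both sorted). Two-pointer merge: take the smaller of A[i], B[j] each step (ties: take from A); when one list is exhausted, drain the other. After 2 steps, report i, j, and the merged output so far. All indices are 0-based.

[i=0,j=0] A[i]=0<=B[j]=5 take 0 → i++
[i=1,j=0] A[i]=4<=B[j]=5 take 4 → i++

i=2, j=0, merged so far=[0, 4]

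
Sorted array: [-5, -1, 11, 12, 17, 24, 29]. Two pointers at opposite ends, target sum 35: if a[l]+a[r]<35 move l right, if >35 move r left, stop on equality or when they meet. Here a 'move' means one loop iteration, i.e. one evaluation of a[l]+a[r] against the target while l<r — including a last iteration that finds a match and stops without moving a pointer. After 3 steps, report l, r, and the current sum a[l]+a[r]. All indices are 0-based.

l=0 r=6: -5+29=24 <35, l++
l=1 r=6: -1+29=28 <35, l++
l=2 r=6: 11+29=40 >35, r--

l=2, r=5, sum=35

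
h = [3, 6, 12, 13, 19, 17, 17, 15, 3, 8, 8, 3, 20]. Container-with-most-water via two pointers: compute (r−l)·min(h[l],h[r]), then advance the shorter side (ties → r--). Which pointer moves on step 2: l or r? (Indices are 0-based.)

l

[0,12] min(3,20)*12=36 best=36 * → l++
[1,12] min(6,20)*11=66 best=66 * → l++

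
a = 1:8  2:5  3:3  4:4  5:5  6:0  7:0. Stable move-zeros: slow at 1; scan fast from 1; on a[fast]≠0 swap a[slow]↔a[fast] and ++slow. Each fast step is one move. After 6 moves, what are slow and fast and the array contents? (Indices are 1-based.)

slow=6, fast=7, a=[8, 5, 3, 4, 5, 0, 0]

(s=1,f=1) a[fast]=8≠0 swap→a[1]=8 → slow++,fast++
(s=2,f=2) a[fast]=5≠0 swap→a[2]=5 → slow++,fast++
(s=3,f=3) a[fast]=3≠0 swap→a[3]=3 → slow++,fast++
(s=4,f=4) a[fast]=4≠0 swap→a[4]=4 → slow++,fast++
(s=5,f=5) a[fast]=5≠0 swap→a[5]=5 → slow++,fast++
(s=6,f=6) a[fast]=0 → fast++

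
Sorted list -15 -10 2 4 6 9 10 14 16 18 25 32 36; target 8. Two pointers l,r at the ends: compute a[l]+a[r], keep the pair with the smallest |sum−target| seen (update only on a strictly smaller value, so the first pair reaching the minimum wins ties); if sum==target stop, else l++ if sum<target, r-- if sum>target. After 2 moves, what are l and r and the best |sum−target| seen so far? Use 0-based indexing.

l=0 r=12: -15+36=21 d=13 *, r--
l=0 r=11: -15+32=17 d=9 *, r--

l=0, r=10, best |Δ|=9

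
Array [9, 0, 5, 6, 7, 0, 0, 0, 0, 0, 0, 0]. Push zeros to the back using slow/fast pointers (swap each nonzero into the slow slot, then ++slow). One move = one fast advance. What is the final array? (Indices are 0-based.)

slow=0 fast=0: a[fast]=9≠0 swap→a[0]=9, slow++,fast++
slow=1 fast=1: a[fast]=0, fast++
slow=1 fast=2: a[fast]=5≠0 swap→a[1]=5, slow++,fast++
slow=2 fast=3: a[fast]=6≠0 swap→a[2]=6, slow++,fast++
slow=3 fast=4: a[fast]=7≠0 swap→a[3]=7, slow++,fast++
slow=4 fast=5: a[fast]=0, fast++
slow=4 fast=6: a[fast]=0, fast++
slow=4 fast=7: a[fast]=0, fast++
slow=4 fast=8: a[fast]=0, fast++
slow=4 fast=9: a[fast]=0, fast++
slow=4 fast=10: a[fast]=0, fast++
slow=4 fast=11: a[fast]=0, fast++

[9, 5, 6, 7, 0, 0, 0, 0, 0, 0, 0, 0]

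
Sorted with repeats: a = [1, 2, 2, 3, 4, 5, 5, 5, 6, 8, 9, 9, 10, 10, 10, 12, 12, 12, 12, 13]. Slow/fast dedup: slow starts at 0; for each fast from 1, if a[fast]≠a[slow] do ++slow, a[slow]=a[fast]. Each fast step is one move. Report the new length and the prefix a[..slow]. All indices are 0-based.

length 11; prefix = [1, 2, 3, 4, 5, 6, 8, 9, 10, 12, 13]

slow=0 fast=1: a[fast]=2≠a[slow]=1 write a[1]=2, slow++,fast++
slow=1 fast=2: a[fast]=2=a[slow] dup, fast++
slow=1 fast=3: a[fast]=3≠a[slow]=2 write a[2]=3, slow++,fast++
slow=2 fast=4: a[fast]=4≠a[slow]=3 write a[3]=4, slow++,fast++
slow=3 fast=5: a[fast]=5≠a[slow]=4 write a[4]=5, slow++,fast++
slow=4 fast=6: a[fast]=5=a[slow] dup, fast++
slow=4 fast=7: a[fast]=5=a[slow] dup, fast++
slow=4 fast=8: a[fast]=6≠a[slow]=5 write a[5]=6, slow++,fast++
slow=5 fast=9: a[fast]=8≠a[slow]=6 write a[6]=8, slow++,fast++
slow=6 fast=10: a[fast]=9≠a[slow]=8 write a[7]=9, slow++,fast++
slow=7 fast=11: a[fast]=9=a[slow] dup, fast++
slow=7 fast=12: a[fast]=10≠a[slow]=9 write a[8]=10, slow++,fast++
slow=8 fast=13: a[fast]=10=a[slow] dup, fast++
slow=8 fast=14: a[fast]=10=a[slow] dup, fast++
slow=8 fast=15: a[fast]=12≠a[slow]=10 write a[9]=12, slow++,fast++
slow=9 fast=16: a[fast]=12=a[slow] dup, fast++
slow=9 fast=17: a[fast]=12=a[slow] dup, fast++
slow=9 fast=18: a[fast]=12=a[slow] dup, fast++
slow=9 fast=19: a[fast]=13≠a[slow]=12 write a[10]=13, slow++,fast++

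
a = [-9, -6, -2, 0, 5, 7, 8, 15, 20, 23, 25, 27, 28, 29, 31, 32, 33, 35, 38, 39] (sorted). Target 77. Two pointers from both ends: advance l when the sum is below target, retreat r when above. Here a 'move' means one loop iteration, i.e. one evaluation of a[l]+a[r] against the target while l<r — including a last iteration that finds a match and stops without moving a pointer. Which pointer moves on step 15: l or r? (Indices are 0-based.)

l

l=0 r=19: -9+39=30 <77, l++
l=1 r=19: -6+39=33 <77, l++
l=2 r=19: -2+39=37 <77, l++
l=3 r=19: 0+39=39 <77, l++
l=4 r=19: 5+39=44 <77, l++
l=5 r=19: 7+39=46 <77, l++
l=6 r=19: 8+39=47 <77, l++
l=7 r=19: 15+39=54 <77, l++
l=8 r=19: 20+39=59 <77, l++
l=9 r=19: 23+39=62 <77, l++
l=10 r=19: 25+39=64 <77, l++
l=11 r=19: 27+39=66 <77, l++
l=12 r=19: 28+39=67 <77, l++
l=13 r=19: 29+39=68 <77, l++
l=14 r=19: 31+39=70 <77, l++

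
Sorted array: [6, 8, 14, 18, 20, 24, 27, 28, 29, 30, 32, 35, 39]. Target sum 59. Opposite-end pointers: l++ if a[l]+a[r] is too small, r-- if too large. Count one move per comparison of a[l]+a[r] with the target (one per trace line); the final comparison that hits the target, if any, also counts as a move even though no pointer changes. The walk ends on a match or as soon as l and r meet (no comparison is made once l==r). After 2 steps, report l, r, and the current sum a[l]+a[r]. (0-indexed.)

l=2, r=12, sum=53

[0,12] 6+39=45 <59 → l++
[1,12] 8+39=47 <59 → l++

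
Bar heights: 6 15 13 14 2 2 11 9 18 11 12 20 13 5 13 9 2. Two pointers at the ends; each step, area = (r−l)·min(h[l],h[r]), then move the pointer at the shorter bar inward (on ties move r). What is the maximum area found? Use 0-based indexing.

max area = 169

l=0 r=16: min(6,2)*16=32 best=32 *, r--
l=0 r=15: min(6,9)*15=90 best=90 *, l++
l=1 r=15: min(15,9)*14=126 best=126 *, r--
l=1 r=14: min(15,13)*13=169 best=169 *, r--
l=1 r=13: min(15,5)*12=60 best=169, r--
l=1 r=12: min(15,13)*11=143 best=169, r--
l=1 r=11: min(15,20)*10=150 best=169, l++
l=2 r=11: min(13,20)*9=117 best=169, l++
l=3 r=11: min(14,20)*8=112 best=169, l++
l=4 r=11: min(2,20)*7=14 best=169, l++
l=5 r=11: min(2,20)*6=12 best=169, l++
l=6 r=11: min(11,20)*5=55 best=169, l++
l=7 r=11: min(9,20)*4=36 best=169, l++
l=8 r=11: min(18,20)*3=54 best=169, l++
l=9 r=11: min(11,20)*2=22 best=169, l++
l=10 r=11: min(12,20)*1=12 best=169, l++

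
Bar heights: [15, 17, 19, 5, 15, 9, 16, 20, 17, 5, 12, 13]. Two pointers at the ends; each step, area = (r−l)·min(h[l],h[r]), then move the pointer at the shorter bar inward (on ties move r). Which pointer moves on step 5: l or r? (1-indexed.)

[1,12] min(15,13)*11=143 best=143 * → r--
[1,11] min(15,12)*10=120 best=143 → r--
[1,10] min(15,5)*9=45 best=143 → r--
[1,9] min(15,17)*8=120 best=143 → l++
[2,9] min(17,17)*7=119 best=143 → r--

r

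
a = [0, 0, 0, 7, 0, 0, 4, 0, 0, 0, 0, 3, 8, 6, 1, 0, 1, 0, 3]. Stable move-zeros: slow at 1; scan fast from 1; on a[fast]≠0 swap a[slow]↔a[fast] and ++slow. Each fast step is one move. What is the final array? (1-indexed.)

[7, 4, 3, 8, 6, 1, 1, 3, 0, 0, 0, 0, 0, 0, 0, 0, 0, 0, 0]

(s=1,f=1) a[fast]=0 → fast++
(s=1,f=2) a[fast]=0 → fast++
(s=1,f=3) a[fast]=0 → fast++
(s=1,f=4) a[fast]=7≠0 swap→a[1]=7 → slow++,fast++
(s=2,f=5) a[fast]=0 → fast++
(s=2,f=6) a[fast]=0 → fast++
(s=2,f=7) a[fast]=4≠0 swap→a[2]=4 → slow++,fast++
(s=3,f=8) a[fast]=0 → fast++
(s=3,f=9) a[fast]=0 → fast++
(s=3,f=10) a[fast]=0 → fast++
(s=3,f=11) a[fast]=0 → fast++
(s=3,f=12) a[fast]=3≠0 swap→a[3]=3 → slow++,fast++
(s=4,f=13) a[fast]=8≠0 swap→a[4]=8 → slow++,fast++
(s=5,f=14) a[fast]=6≠0 swap→a[5]=6 → slow++,fast++
(s=6,f=15) a[fast]=1≠0 swap→a[6]=1 → slow++,fast++
(s=7,f=16) a[fast]=0 → fast++
(s=7,f=17) a[fast]=1≠0 swap→a[7]=1 → slow++,fast++
(s=8,f=18) a[fast]=0 → fast++
(s=8,f=19) a[fast]=3≠0 swap→a[8]=3 → slow++,fast++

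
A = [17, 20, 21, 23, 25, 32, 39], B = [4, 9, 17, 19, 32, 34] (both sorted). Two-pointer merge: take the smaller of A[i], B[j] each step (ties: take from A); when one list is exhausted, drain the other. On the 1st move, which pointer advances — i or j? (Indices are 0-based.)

i=0 j=0: A[i]=17>B[j]=4 take 4, j++

j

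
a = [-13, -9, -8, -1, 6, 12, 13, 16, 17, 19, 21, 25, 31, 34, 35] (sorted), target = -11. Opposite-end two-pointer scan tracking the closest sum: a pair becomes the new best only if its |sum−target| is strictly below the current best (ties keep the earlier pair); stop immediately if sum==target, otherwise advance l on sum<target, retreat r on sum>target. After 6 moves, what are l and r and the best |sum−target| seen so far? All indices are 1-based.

[1,15] -13+35=22 d=33 * → r--
[1,14] -13+34=21 d=32 * → r--
[1,13] -13+31=18 d=29 * → r--
[1,12] -13+25=12 d=23 * → r--
[1,11] -13+21=8 d=19 * → r--
[1,10] -13+19=6 d=17 * → r--

l=1, r=9, best |Δ|=17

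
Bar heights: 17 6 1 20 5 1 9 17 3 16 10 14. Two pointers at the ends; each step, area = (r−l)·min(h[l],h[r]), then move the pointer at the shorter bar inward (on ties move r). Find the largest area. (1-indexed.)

max area = 154

[1,12] min(17,14)*11=154 best=154 * → r--
[1,11] min(17,10)*10=100 best=154 → r--
[1,10] min(17,16)*9=144 best=154 → r--
[1,9] min(17,3)*8=24 best=154 → r--
[1,8] min(17,17)*7=119 best=154 → r--
[1,7] min(17,9)*6=54 best=154 → r--
[1,6] min(17,1)*5=5 best=154 → r--
[1,5] min(17,5)*4=20 best=154 → r--
[1,4] min(17,20)*3=51 best=154 → l++
[2,4] min(6,20)*2=12 best=154 → l++
[3,4] min(1,20)*1=1 best=154 → l++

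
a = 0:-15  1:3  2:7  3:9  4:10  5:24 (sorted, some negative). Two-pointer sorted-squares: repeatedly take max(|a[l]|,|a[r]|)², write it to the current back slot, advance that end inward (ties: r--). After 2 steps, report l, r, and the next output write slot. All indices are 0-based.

l=1, r=4, next write slot=3

l=0 r=5: |-15|<=|24| out[5]=576, r--
l=0 r=4: |-15|>|10| out[4]=225, l++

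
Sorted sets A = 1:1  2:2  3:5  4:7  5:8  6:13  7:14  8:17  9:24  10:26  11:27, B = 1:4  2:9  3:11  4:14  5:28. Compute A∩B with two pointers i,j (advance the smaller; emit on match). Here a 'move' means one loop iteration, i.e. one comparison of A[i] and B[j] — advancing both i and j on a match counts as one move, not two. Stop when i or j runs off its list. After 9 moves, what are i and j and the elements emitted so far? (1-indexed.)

[i=1,j=1] 1<4 → i++
[i=2,j=1] 2<4 → i++
[i=3,j=1] 5>4 → j++
[i=3,j=2] 5<9 → i++
[i=4,j=2] 7<9 → i++
[i=5,j=2] 8<9 → i++
[i=6,j=2] 13>9 → j++
[i=6,j=3] 13>11 → j++
[i=6,j=4] 13<14 → i++

i=7, j=4, emitted=[]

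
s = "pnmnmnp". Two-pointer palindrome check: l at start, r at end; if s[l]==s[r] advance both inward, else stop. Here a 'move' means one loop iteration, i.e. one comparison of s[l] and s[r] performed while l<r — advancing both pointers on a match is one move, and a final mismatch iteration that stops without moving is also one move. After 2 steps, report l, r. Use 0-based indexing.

l=2, r=4

[0,6] 'p'=='p' → l++,r--
[1,5] 'n'=='n' → l++,r--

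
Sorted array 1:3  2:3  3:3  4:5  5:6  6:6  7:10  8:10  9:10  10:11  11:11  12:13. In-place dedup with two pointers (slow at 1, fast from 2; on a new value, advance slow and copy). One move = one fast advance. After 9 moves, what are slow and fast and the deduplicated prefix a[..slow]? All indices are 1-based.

(s=1,f=2) a[fast]=3=a[slow] dup → fast++
(s=1,f=3) a[fast]=3=a[slow] dup → fast++
(s=1,f=4) a[fast]=5≠a[slow]=3 write a[2]=5 → slow++,fast++
(s=2,f=5) a[fast]=6≠a[slow]=5 write a[3]=6 → slow++,fast++
(s=3,f=6) a[fast]=6=a[slow] dup → fast++
(s=3,f=7) a[fast]=10≠a[slow]=6 write a[4]=10 → slow++,fast++
(s=4,f=8) a[fast]=10=a[slow] dup → fast++
(s=4,f=9) a[fast]=10=a[slow] dup → fast++
(s=4,f=10) a[fast]=11≠a[slow]=10 write a[5]=11 → slow++,fast++

slow=5, fast=11, prefix=[3, 5, 6, 10, 11]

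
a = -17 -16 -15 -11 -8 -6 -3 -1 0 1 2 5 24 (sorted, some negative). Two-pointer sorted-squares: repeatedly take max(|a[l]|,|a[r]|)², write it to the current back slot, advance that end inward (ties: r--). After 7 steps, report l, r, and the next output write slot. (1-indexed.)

l=1 r=13: |-17|<=|24| out[13]=576, r--
l=1 r=12: |-17|>|5| out[12]=289, l++
l=2 r=12: |-16|>|5| out[11]=256, l++
l=3 r=12: |-15|>|5| out[10]=225, l++
l=4 r=12: |-11|>|5| out[9]=121, l++
l=5 r=12: |-8|>|5| out[8]=64, l++
l=6 r=12: |-6|>|5| out[7]=36, l++

l=7, r=12, next write slot=6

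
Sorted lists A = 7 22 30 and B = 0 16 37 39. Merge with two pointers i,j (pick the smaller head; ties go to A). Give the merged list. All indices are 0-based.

[0, 7, 16, 22, 30, 37, 39]

[i=0,j=0] A[i]=7>B[j]=0 take 0 → j++
[i=0,j=1] A[i]=7<=B[j]=16 take 7 → i++
[i=1,j=1] A[i]=22>B[j]=16 take 16 → j++
[i=1,j=2] A[i]=22<=B[j]=37 take 22 → i++
[i=2,j=2] A[i]=30<=B[j]=37 take 30 → i++
[i=3,j=2] A done, take B[j]=37 → j++
[i=3,j=3] A done, take B[j]=39 → j++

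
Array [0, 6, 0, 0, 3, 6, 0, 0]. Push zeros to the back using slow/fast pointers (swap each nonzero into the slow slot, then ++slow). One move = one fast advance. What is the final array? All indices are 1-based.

[6, 3, 6, 0, 0, 0, 0, 0]

slow=1 fast=1: a[fast]=0, fast++
slow=1 fast=2: a[fast]=6≠0 swap→a[1]=6, slow++,fast++
slow=2 fast=3: a[fast]=0, fast++
slow=2 fast=4: a[fast]=0, fast++
slow=2 fast=5: a[fast]=3≠0 swap→a[2]=3, slow++,fast++
slow=3 fast=6: a[fast]=6≠0 swap→a[3]=6, slow++,fast++
slow=4 fast=7: a[fast]=0, fast++
slow=4 fast=8: a[fast]=0, fast++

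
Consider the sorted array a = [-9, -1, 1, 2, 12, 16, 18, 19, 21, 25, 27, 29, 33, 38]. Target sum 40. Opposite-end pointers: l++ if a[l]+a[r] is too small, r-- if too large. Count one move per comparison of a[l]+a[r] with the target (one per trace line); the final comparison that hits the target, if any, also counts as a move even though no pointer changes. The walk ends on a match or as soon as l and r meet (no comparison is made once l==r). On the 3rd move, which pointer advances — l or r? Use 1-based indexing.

l

l=1 r=14: -9+38=29 <40, l++
l=2 r=14: -1+38=37 <40, l++
l=3 r=14: 1+38=39 <40, l++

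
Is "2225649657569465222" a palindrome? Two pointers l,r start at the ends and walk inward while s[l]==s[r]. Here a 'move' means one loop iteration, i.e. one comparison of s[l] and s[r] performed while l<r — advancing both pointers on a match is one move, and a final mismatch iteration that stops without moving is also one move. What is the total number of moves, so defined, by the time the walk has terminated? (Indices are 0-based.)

9 moves

[0,18] '2'=='2' → l++,r--
[1,17] '2'=='2' → l++,r--
[2,16] '2'=='2' → l++,r--
[3,15] '5'=='5' → l++,r--
[4,14] '6'=='6' → l++,r--
[5,13] '4'=='4' → l++,r--
[6,12] '9'=='9' → l++,r--
[7,11] '6'=='6' → l++,r--
[8,10] '5'=='5' → l++,r--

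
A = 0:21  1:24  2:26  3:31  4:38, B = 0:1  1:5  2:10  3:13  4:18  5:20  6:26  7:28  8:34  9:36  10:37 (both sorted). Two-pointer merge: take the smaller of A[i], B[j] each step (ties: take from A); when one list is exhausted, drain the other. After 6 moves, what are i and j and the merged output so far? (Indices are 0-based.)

i=0, j=6, merged so far=[1, 5, 10, 13, 18, 20]

[i=0,j=0] A[i]=21>B[j]=1 take 1 → j++
[i=0,j=1] A[i]=21>B[j]=5 take 5 → j++
[i=0,j=2] A[i]=21>B[j]=10 take 10 → j++
[i=0,j=3] A[i]=21>B[j]=13 take 13 → j++
[i=0,j=4] A[i]=21>B[j]=18 take 18 → j++
[i=0,j=5] A[i]=21>B[j]=20 take 20 → j++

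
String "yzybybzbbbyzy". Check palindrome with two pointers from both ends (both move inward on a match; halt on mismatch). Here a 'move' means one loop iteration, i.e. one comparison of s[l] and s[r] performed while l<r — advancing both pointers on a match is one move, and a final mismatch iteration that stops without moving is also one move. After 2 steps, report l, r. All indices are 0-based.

[0,12] 'y'=='y' → l++,r--
[1,11] 'z'=='z' → l++,r--

l=2, r=10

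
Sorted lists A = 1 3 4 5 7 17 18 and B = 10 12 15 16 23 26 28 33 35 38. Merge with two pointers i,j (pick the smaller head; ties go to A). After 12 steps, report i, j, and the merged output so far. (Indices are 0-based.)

i=7, j=5, merged so far=[1, 3, 4, 5, 7, 10, 12, 15, 16, 17, 18, 23]

[i=0,j=0] A[i]=1<=B[j]=10 take 1 → i++
[i=1,j=0] A[i]=3<=B[j]=10 take 3 → i++
[i=2,j=0] A[i]=4<=B[j]=10 take 4 → i++
[i=3,j=0] A[i]=5<=B[j]=10 take 5 → i++
[i=4,j=0] A[i]=7<=B[j]=10 take 7 → i++
[i=5,j=0] A[i]=17>B[j]=10 take 10 → j++
[i=5,j=1] A[i]=17>B[j]=12 take 12 → j++
[i=5,j=2] A[i]=17>B[j]=15 take 15 → j++
[i=5,j=3] A[i]=17>B[j]=16 take 16 → j++
[i=5,j=4] A[i]=17<=B[j]=23 take 17 → i++
[i=6,j=4] A[i]=18<=B[j]=23 take 18 → i++
[i=7,j=4] A done, take B[j]=23 → j++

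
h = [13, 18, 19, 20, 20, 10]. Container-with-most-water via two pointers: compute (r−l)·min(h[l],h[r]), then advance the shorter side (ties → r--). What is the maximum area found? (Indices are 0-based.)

max area = 54

l=0 r=5: min(13,10)*5=50 best=50 *, r--
l=0 r=4: min(13,20)*4=52 best=52 *, l++
l=1 r=4: min(18,20)*3=54 best=54 *, l++
l=2 r=4: min(19,20)*2=38 best=54, l++
l=3 r=4: min(20,20)*1=20 best=54, r--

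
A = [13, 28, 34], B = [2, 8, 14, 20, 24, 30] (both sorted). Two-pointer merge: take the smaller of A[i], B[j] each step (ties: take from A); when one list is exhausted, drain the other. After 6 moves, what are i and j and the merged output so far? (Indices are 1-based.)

i=2, j=6, merged so far=[2, 8, 13, 14, 20, 24]

[i=1,j=1] A[i]=13>B[j]=2 take 2 → j++
[i=1,j=2] A[i]=13>B[j]=8 take 8 → j++
[i=1,j=3] A[i]=13<=B[j]=14 take 13 → i++
[i=2,j=3] A[i]=28>B[j]=14 take 14 → j++
[i=2,j=4] A[i]=28>B[j]=20 take 20 → j++
[i=2,j=5] A[i]=28>B[j]=24 take 24 → j++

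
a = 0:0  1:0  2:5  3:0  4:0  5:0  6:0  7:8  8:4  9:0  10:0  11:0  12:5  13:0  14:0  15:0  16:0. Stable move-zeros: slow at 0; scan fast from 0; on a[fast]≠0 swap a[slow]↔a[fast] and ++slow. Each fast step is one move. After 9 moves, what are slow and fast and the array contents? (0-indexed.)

slow=3, fast=9, a=[5, 8, 4, 0, 0, 0, 0, 0, 0, 0, 0, 0, 5, 0, 0, 0, 0]

(s=0,f=0) a[fast]=0 → fast++
(s=0,f=1) a[fast]=0 → fast++
(s=0,f=2) a[fast]=5≠0 swap→a[0]=5 → slow++,fast++
(s=1,f=3) a[fast]=0 → fast++
(s=1,f=4) a[fast]=0 → fast++
(s=1,f=5) a[fast]=0 → fast++
(s=1,f=6) a[fast]=0 → fast++
(s=1,f=7) a[fast]=8≠0 swap→a[1]=8 → slow++,fast++
(s=2,f=8) a[fast]=4≠0 swap→a[2]=4 → slow++,fast++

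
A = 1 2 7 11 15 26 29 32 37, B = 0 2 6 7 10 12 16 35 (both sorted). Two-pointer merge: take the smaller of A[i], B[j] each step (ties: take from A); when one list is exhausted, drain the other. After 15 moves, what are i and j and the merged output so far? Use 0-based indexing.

i=8, j=7, merged so far=[0, 1, 2, 2, 6, 7, 7, 10, 11, 12, 15, 16, 26, 29, 32]

[i=0,j=0] A[i]=1>B[j]=0 take 0 → j++
[i=0,j=1] A[i]=1<=B[j]=2 take 1 → i++
[i=1,j=1] A[i]=2<=B[j]=2 take 2 → i++
[i=2,j=1] A[i]=7>B[j]=2 take 2 → j++
[i=2,j=2] A[i]=7>B[j]=6 take 6 → j++
[i=2,j=3] A[i]=7<=B[j]=7 take 7 → i++
[i=3,j=3] A[i]=11>B[j]=7 take 7 → j++
[i=3,j=4] A[i]=11>B[j]=10 take 10 → j++
[i=3,j=5] A[i]=11<=B[j]=12 take 11 → i++
[i=4,j=5] A[i]=15>B[j]=12 take 12 → j++
[i=4,j=6] A[i]=15<=B[j]=16 take 15 → i++
[i=5,j=6] A[i]=26>B[j]=16 take 16 → j++
[i=5,j=7] A[i]=26<=B[j]=35 take 26 → i++
[i=6,j=7] A[i]=29<=B[j]=35 take 29 → i++
[i=7,j=7] A[i]=32<=B[j]=35 take 32 → i++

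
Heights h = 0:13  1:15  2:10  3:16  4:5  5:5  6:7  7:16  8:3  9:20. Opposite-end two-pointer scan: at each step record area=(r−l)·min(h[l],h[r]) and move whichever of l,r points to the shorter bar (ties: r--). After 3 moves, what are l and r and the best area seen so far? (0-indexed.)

[0,9] min(13,20)*9=117 best=117 * → l++
[1,9] min(15,20)*8=120 best=120 * → l++
[2,9] min(10,20)*7=70 best=120 → l++

l=3, r=9, best area=120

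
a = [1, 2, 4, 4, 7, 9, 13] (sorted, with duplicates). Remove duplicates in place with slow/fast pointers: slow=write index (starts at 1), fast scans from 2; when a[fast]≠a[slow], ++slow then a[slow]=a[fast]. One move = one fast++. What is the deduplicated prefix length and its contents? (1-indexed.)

length 6; prefix = [1, 2, 4, 7, 9, 13]

slow=1 fast=2: a[fast]=2≠a[slow]=1 write a[2]=2, slow++,fast++
slow=2 fast=3: a[fast]=4≠a[slow]=2 write a[3]=4, slow++,fast++
slow=3 fast=4: a[fast]=4=a[slow] dup, fast++
slow=3 fast=5: a[fast]=7≠a[slow]=4 write a[4]=7, slow++,fast++
slow=4 fast=6: a[fast]=9≠a[slow]=7 write a[5]=9, slow++,fast++
slow=5 fast=7: a[fast]=13≠a[slow]=9 write a[6]=13, slow++,fast++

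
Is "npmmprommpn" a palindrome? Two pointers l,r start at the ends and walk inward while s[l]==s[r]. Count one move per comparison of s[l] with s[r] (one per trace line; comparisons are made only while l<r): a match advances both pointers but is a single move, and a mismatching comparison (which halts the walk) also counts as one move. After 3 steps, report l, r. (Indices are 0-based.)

l=3, r=7

l=0 r=10: 'n'=='n', l++,r--
l=1 r=9: 'p'=='p', l++,r--
l=2 r=8: 'm'=='m', l++,r--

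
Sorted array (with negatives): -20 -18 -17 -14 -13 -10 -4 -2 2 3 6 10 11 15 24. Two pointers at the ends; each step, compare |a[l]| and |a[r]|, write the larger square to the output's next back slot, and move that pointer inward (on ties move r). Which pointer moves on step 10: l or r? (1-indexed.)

l

[1,15] |-20|<=|24| out[15]=576 → r--
[1,14] |-20|>|15| out[14]=400 → l++
[2,14] |-18|>|15| out[13]=324 → l++
[3,14] |-17|>|15| out[12]=289 → l++
[4,14] |-14|<=|15| out[11]=225 → r--
[4,13] |-14|>|11| out[10]=196 → l++
[5,13] |-13|>|11| out[9]=169 → l++
[6,13] |-10|<=|11| out[8]=121 → r--
[6,12] |-10|<=|10| out[7]=100 → r--
[6,11] |-10|>|6| out[6]=100 → l++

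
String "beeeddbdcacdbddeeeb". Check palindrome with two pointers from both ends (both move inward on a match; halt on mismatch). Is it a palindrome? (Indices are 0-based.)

[0,18] 'b'=='b' → l++,r--
[1,17] 'e'=='e' → l++,r--
[2,16] 'e'=='e' → l++,r--
[3,15] 'e'=='e' → l++,r--
[4,14] 'd'=='d' → l++,r--
[5,13] 'd'=='d' → l++,r--
[6,12] 'b'=='b' → l++,r--
[7,11] 'd'=='d' → l++,r--
[8,10] 'c'=='c' → l++,r--

palindrome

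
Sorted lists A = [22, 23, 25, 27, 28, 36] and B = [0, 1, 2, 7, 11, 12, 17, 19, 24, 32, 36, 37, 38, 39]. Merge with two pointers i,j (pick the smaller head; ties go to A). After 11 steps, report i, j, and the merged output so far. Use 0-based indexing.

i=0 j=0: A[i]=22>B[j]=0 take 0, j++
i=0 j=1: A[i]=22>B[j]=1 take 1, j++
i=0 j=2: A[i]=22>B[j]=2 take 2, j++
i=0 j=3: A[i]=22>B[j]=7 take 7, j++
i=0 j=4: A[i]=22>B[j]=11 take 11, j++
i=0 j=5: A[i]=22>B[j]=12 take 12, j++
i=0 j=6: A[i]=22>B[j]=17 take 17, j++
i=0 j=7: A[i]=22>B[j]=19 take 19, j++
i=0 j=8: A[i]=22<=B[j]=24 take 22, i++
i=1 j=8: A[i]=23<=B[j]=24 take 23, i++
i=2 j=8: A[i]=25>B[j]=24 take 24, j++

i=2, j=9, merged so far=[0, 1, 2, 7, 11, 12, 17, 19, 22, 23, 24]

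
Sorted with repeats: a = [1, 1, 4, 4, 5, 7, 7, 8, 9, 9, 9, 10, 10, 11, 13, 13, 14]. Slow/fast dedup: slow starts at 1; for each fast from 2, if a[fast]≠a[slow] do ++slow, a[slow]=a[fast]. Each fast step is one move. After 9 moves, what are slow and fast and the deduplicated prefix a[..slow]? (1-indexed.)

(s=1,f=2) a[fast]=1=a[slow] dup → fast++
(s=1,f=3) a[fast]=4≠a[slow]=1 write a[2]=4 → slow++,fast++
(s=2,f=4) a[fast]=4=a[slow] dup → fast++
(s=2,f=5) a[fast]=5≠a[slow]=4 write a[3]=5 → slow++,fast++
(s=3,f=6) a[fast]=7≠a[slow]=5 write a[4]=7 → slow++,fast++
(s=4,f=7) a[fast]=7=a[slow] dup → fast++
(s=4,f=8) a[fast]=8≠a[slow]=7 write a[5]=8 → slow++,fast++
(s=5,f=9) a[fast]=9≠a[slow]=8 write a[6]=9 → slow++,fast++
(s=6,f=10) a[fast]=9=a[slow] dup → fast++

slow=6, fast=11, prefix=[1, 4, 5, 7, 8, 9]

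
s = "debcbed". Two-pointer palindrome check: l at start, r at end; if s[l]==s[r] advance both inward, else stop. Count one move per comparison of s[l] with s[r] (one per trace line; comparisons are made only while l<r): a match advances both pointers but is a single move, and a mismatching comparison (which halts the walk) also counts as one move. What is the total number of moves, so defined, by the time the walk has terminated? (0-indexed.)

[0,6] 'd'=='d' → l++,r--
[1,5] 'e'=='e' → l++,r--
[2,4] 'b'=='b' → l++,r--

3 moves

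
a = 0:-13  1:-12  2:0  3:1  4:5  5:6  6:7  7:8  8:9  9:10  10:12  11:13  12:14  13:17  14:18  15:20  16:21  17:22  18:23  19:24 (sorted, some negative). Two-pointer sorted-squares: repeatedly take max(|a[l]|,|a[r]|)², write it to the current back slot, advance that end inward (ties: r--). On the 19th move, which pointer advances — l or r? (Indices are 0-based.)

[0,19] |-13|<=|24| out[19]=576 → r--
[0,18] |-13|<=|23| out[18]=529 → r--
[0,17] |-13|<=|22| out[17]=484 → r--
[0,16] |-13|<=|21| out[16]=441 → r--
[0,15] |-13|<=|20| out[15]=400 → r--
[0,14] |-13|<=|18| out[14]=324 → r--
[0,13] |-13|<=|17| out[13]=289 → r--
[0,12] |-13|<=|14| out[12]=196 → r--
[0,11] |-13|<=|13| out[11]=169 → r--
[0,10] |-13|>|12| out[10]=169 → l++
[1,10] |-12|<=|12| out[9]=144 → r--
[1,9] |-12|>|10| out[8]=144 → l++
[2,9] |0|<=|10| out[7]=100 → r--
[2,8] |0|<=|9| out[6]=81 → r--
[2,7] |0|<=|8| out[5]=64 → r--
[2,6] |0|<=|7| out[4]=49 → r--
[2,5] |0|<=|6| out[3]=36 → r--
[2,4] |0|<=|5| out[2]=25 → r--
[2,3] |0|<=|1| out[1]=1 → r--

r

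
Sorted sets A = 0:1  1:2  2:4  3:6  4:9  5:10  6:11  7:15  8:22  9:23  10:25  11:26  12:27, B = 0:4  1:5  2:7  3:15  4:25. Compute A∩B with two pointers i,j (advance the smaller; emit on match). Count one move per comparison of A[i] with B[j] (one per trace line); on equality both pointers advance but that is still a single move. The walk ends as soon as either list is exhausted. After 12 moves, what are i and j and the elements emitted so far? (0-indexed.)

[i=0,j=0] 1<4 → i++
[i=1,j=0] 2<4 → i++
[i=2,j=0] 4==4 emit → i++,j++
[i=3,j=1] 6>5 → j++
[i=3,j=2] 6<7 → i++
[i=4,j=2] 9>7 → j++
[i=4,j=3] 9<15 → i++
[i=5,j=3] 10<15 → i++
[i=6,j=3] 11<15 → i++
[i=7,j=3] 15==15 emit → i++,j++
[i=8,j=4] 22<25 → i++
[i=9,j=4] 23<25 → i++

i=10, j=4, emitted=[4, 15]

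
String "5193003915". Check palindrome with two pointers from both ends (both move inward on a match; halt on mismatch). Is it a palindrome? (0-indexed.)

[0,9] '5'=='5' → l++,r--
[1,8] '1'=='1' → l++,r--
[2,7] '9'=='9' → l++,r--
[3,6] '3'=='3' → l++,r--
[4,5] '0'=='0' → l++,r--

palindrome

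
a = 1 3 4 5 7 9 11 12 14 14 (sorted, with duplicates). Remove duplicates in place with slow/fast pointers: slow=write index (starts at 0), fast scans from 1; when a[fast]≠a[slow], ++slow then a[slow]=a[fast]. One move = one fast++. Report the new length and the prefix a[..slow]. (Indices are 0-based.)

slow=0 fast=1: a[fast]=3≠a[slow]=1 write a[1]=3, slow++,fast++
slow=1 fast=2: a[fast]=4≠a[slow]=3 write a[2]=4, slow++,fast++
slow=2 fast=3: a[fast]=5≠a[slow]=4 write a[3]=5, slow++,fast++
slow=3 fast=4: a[fast]=7≠a[slow]=5 write a[4]=7, slow++,fast++
slow=4 fast=5: a[fast]=9≠a[slow]=7 write a[5]=9, slow++,fast++
slow=5 fast=6: a[fast]=11≠a[slow]=9 write a[6]=11, slow++,fast++
slow=6 fast=7: a[fast]=12≠a[slow]=11 write a[7]=12, slow++,fast++
slow=7 fast=8: a[fast]=14≠a[slow]=12 write a[8]=14, slow++,fast++
slow=8 fast=9: a[fast]=14=a[slow] dup, fast++

length 9; prefix = [1, 3, 4, 5, 7, 9, 11, 12, 14]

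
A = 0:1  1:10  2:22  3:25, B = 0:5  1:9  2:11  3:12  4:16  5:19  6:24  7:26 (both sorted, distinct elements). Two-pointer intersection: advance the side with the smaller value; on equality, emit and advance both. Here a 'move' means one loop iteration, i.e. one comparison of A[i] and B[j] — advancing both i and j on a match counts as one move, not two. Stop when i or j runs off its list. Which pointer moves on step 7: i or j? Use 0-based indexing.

i=0 j=0: 1<5, i++
i=1 j=0: 10>5, j++
i=1 j=1: 10>9, j++
i=1 j=2: 10<11, i++
i=2 j=2: 22>11, j++
i=2 j=3: 22>12, j++
i=2 j=4: 22>16, j++

j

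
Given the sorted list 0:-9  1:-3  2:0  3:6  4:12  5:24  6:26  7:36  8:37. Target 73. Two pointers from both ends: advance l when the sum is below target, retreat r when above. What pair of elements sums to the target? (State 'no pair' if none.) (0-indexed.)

[0,8] -9+37=28 <73 → l++
[1,8] -3+37=34 <73 → l++
[2,8] 0+37=37 <73 → l++
[3,8] 6+37=43 <73 → l++
[4,8] 12+37=49 <73 → l++
[5,8] 24+37=61 <73 → l++
[6,8] 26+37=63 <73 → l++
[7,8] 36+37=73 → found

(36, 37)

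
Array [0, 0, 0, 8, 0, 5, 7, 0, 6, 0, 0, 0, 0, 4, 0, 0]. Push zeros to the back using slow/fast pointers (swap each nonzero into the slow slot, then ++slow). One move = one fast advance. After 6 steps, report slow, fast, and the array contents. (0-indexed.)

(s=0,f=0) a[fast]=0 → fast++
(s=0,f=1) a[fast]=0 → fast++
(s=0,f=2) a[fast]=0 → fast++
(s=0,f=3) a[fast]=8≠0 swap→a[0]=8 → slow++,fast++
(s=1,f=4) a[fast]=0 → fast++
(s=1,f=5) a[fast]=5≠0 swap→a[1]=5 → slow++,fast++

slow=2, fast=6, a=[8, 5, 0, 0, 0, 0, 7, 0, 6, 0, 0, 0, 0, 4, 0, 0]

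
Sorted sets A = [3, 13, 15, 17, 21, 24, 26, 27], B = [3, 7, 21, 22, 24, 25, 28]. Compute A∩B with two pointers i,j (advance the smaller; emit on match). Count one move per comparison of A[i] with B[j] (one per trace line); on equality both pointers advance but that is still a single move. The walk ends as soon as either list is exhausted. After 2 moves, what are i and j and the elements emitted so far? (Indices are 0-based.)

[i=0,j=0] 3==3 emit → i++,j++
[i=1,j=1] 13>7 → j++

i=1, j=2, emitted=[3]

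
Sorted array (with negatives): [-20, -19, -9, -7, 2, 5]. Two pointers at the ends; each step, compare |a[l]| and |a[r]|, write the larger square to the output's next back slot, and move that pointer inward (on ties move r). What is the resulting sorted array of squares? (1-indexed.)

[1,6] |-20|>|5| out[6]=400 → l++
[2,6] |-19|>|5| out[5]=361 → l++
[3,6] |-9|>|5| out[4]=81 → l++
[4,6] |-7|>|5| out[3]=49 → l++
[5,6] |2|<=|5| out[2]=25 → r--
[5,5] |2|<=|2| out[1]=4 → r--

[4, 25, 49, 81, 361, 400]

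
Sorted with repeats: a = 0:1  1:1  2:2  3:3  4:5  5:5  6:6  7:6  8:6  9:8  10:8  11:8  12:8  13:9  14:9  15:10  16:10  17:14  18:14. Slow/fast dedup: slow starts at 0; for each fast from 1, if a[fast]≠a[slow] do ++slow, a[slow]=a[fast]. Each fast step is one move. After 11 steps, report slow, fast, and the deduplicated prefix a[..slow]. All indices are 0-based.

slow=5, fast=12, prefix=[1, 2, 3, 5, 6, 8]

(s=0,f=1) a[fast]=1=a[slow] dup → fast++
(s=0,f=2) a[fast]=2≠a[slow]=1 write a[1]=2 → slow++,fast++
(s=1,f=3) a[fast]=3≠a[slow]=2 write a[2]=3 → slow++,fast++
(s=2,f=4) a[fast]=5≠a[slow]=3 write a[3]=5 → slow++,fast++
(s=3,f=5) a[fast]=5=a[slow] dup → fast++
(s=3,f=6) a[fast]=6≠a[slow]=5 write a[4]=6 → slow++,fast++
(s=4,f=7) a[fast]=6=a[slow] dup → fast++
(s=4,f=8) a[fast]=6=a[slow] dup → fast++
(s=4,f=9) a[fast]=8≠a[slow]=6 write a[5]=8 → slow++,fast++
(s=5,f=10) a[fast]=8=a[slow] dup → fast++
(s=5,f=11) a[fast]=8=a[slow] dup → fast++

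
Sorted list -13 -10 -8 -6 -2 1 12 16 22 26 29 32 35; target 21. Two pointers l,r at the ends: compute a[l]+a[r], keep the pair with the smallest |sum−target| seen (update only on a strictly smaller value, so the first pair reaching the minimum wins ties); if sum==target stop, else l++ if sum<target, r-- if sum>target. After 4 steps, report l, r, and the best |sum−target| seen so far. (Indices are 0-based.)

l=0 r=12: -13+35=22 d=1 *, r--
l=0 r=11: -13+32=19 d=2, l++
l=1 r=11: -10+32=22 d=1, r--
l=1 r=10: -10+29=19 d=2, l++

l=2, r=10, best |Δ|=1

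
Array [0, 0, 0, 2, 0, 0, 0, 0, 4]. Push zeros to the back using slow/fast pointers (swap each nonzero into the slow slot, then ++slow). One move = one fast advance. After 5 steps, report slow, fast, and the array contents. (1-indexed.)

slow=2, fast=6, a=[2, 0, 0, 0, 0, 0, 0, 0, 4]

slow=1 fast=1: a[fast]=0, fast++
slow=1 fast=2: a[fast]=0, fast++
slow=1 fast=3: a[fast]=0, fast++
slow=1 fast=4: a[fast]=2≠0 swap→a[1]=2, slow++,fast++
slow=2 fast=5: a[fast]=0, fast++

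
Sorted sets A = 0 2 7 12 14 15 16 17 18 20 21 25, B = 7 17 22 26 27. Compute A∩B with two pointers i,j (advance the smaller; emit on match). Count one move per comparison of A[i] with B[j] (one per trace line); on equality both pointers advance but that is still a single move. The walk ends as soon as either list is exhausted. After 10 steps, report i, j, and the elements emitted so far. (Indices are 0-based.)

i=10, j=2, emitted=[7, 17]

i=0 j=0: 0<7, i++
i=1 j=0: 2<7, i++
i=2 j=0: 7==7 emit, i++,j++
i=3 j=1: 12<17, i++
i=4 j=1: 14<17, i++
i=5 j=1: 15<17, i++
i=6 j=1: 16<17, i++
i=7 j=1: 17==17 emit, i++,j++
i=8 j=2: 18<22, i++
i=9 j=2: 20<22, i++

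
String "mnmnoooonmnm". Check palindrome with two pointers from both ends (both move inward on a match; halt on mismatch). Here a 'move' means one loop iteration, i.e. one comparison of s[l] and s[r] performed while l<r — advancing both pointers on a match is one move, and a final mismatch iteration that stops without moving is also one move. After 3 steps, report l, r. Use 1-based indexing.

l=1 r=12: 'm'=='m', l++,r--
l=2 r=11: 'n'=='n', l++,r--
l=3 r=10: 'm'=='m', l++,r--

l=4, r=9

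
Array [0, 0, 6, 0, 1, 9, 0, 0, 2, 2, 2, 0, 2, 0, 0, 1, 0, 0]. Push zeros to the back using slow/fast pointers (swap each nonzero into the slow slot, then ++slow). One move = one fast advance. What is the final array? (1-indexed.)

(s=1,f=1) a[fast]=0 → fast++
(s=1,f=2) a[fast]=0 → fast++
(s=1,f=3) a[fast]=6≠0 swap→a[1]=6 → slow++,fast++
(s=2,f=4) a[fast]=0 → fast++
(s=2,f=5) a[fast]=1≠0 swap→a[2]=1 → slow++,fast++
(s=3,f=6) a[fast]=9≠0 swap→a[3]=9 → slow++,fast++
(s=4,f=7) a[fast]=0 → fast++
(s=4,f=8) a[fast]=0 → fast++
(s=4,f=9) a[fast]=2≠0 swap→a[4]=2 → slow++,fast++
(s=5,f=10) a[fast]=2≠0 swap→a[5]=2 → slow++,fast++
(s=6,f=11) a[fast]=2≠0 swap→a[6]=2 → slow++,fast++
(s=7,f=12) a[fast]=0 → fast++
(s=7,f=13) a[fast]=2≠0 swap→a[7]=2 → slow++,fast++
(s=8,f=14) a[fast]=0 → fast++
(s=8,f=15) a[fast]=0 → fast++
(s=8,f=16) a[fast]=1≠0 swap→a[8]=1 → slow++,fast++
(s=9,f=17) a[fast]=0 → fast++
(s=9,f=18) a[fast]=0 → fast++

[6, 1, 9, 2, 2, 2, 2, 1, 0, 0, 0, 0, 0, 0, 0, 0, 0, 0]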